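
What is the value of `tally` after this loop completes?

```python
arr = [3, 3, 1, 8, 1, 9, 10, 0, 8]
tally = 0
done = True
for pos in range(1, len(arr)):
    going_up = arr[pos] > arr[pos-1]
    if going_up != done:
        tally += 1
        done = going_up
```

Count direction changes in [3, 3, 1, 8, 1, 9, 10, 0, 8]
`tally` takes the values: 0 → 1 → 2 → 3 → 4 → 5 → 6

Answer: 6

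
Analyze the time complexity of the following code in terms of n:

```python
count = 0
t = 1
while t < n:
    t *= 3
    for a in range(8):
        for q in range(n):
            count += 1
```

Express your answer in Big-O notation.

Each loop level contributes: log n × 1 × n. Multiplying the contributions gives O(n log n).

Answer: O(n log n)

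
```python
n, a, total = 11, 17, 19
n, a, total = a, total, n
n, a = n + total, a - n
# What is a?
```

Trace:
`n, a, total = 11, 17, 19` → n = 11; a = 17; total = 19
`n, a, total = a, total, n` → n = 17; a = 19; total = 11
`n, a = n + total, a - n` → n = 28; a = 2
So a = 2

Answer: 2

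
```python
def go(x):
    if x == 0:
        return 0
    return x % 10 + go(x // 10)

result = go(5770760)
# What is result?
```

Sum of digits of 5770760: 0 + 6 + 7 + 0 + 7 + 7 + 5 = 32

Answer: 32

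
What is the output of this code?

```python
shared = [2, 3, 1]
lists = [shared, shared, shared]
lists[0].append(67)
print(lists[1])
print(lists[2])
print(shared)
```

Key concept: list of same reference.
Step by step:
`shared = [2, 3, 1]` → shared = [2, 3, 1]
`lists = [shared, shared, shared]` → lists = [[2, 3, 1], [2, 3, 1], [2, 3, 1]]
`lists[0].append(67)` → shared = [2, 3, 1, 67]; lists = [[2, 3, 1, 67], [2, 3, 1, 67], [2, 3, 1, 67]]
`print(lists[1])` → prints [2, 3, 1, 67]
`print(lists[2])` → prints [2, 3, 1, 67]
`print(shared)` → prints [2, 3, 1, 67]

Answer:
[2, 3, 1, 67]
[2, 3, 1, 67]
[2, 3, 1, 67]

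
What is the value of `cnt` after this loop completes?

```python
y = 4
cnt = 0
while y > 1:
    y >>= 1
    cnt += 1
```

Count right shifts until 1
`cnt` takes the values: 0 → 1 → 2

Answer: 2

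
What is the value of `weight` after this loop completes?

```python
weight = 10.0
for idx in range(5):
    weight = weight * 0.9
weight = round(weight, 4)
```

Exponential decay: 10.0 * 0.9^5
`weight` takes the values: 10.0 → 9.0 → 8.1 → 7.29 → 6.561 → 5.9049

Answer: 5.9049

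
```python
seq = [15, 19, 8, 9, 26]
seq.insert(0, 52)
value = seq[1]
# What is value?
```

Trace:
`seq = [15, 19, 8, 9, 26]` → seq = [15, 19, 8, 9, 26]
`seq.insert(0, 52)` → seq = [52, 15, 19, 8, 9, 26]
`value = seq[1]` → value = 15
So value = 15

Answer: 15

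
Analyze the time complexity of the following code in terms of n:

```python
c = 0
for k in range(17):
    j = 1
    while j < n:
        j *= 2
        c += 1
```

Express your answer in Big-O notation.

Each loop level contributes: 1 × log n. Multiplying the contributions gives O(log n).

Answer: O(log n)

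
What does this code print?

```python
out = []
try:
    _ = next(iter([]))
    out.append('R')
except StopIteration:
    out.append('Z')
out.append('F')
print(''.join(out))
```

Execution trace: 'Z' (except StopIteration) → 'F' (after the try/except). Output: ZF

Answer: ZF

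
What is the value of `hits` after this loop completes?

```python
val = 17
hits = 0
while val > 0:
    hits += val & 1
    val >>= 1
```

Count set bits in 17 (binary: 0b10001)
`hits` takes the values: 0 → 1 → 2

Answer: 2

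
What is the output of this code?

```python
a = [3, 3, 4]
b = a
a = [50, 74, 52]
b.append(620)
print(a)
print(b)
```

Key concept: rebinding vs mutation: a is rebound to a new list, b still points at the original.
Step by step:
`a = [3, 3, 4]` → a = [3, 3, 4]
`b = a` → b = [3, 3, 4] (same object as a)
`a = [50, 74, 52]` → a = [50, 74, 52]
`b.append(620)` → b = [3, 3, 4, 620]
`print(a)` → prints [50, 74, 52]
`print(b)` → prints [3, 3, 4, 620]

Answer:
[50, 74, 52]
[3, 3, 4, 620]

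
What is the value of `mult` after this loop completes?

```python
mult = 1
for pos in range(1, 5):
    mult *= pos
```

4! = 24
`mult` takes the values: 1 → 2 → 6 → 24

Answer: 24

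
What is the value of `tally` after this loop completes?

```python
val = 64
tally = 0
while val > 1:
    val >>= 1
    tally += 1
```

Count right shifts until 1
`tally` takes the values: 0 → 1 → 2 → 3 → 4 → 5 → 6

Answer: 6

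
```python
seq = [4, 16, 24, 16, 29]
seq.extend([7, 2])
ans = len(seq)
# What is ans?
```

Trace:
`seq = [4, 16, 24, 16, 29]` → seq = [4, 16, 24, 16, 29]
`seq.extend([7, 2])` → seq = [4, 16, 24, 16, 29, 7, 2]
`ans = len(seq)` → ans = 7
So ans = 7

Answer: 7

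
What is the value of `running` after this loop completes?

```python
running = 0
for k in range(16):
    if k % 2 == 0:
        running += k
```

Sum of even numbers 0 to 15
`running` takes the values: 0 → 2 → 6 → 12 → 20 → 30 → 42 → 56

Answer: 56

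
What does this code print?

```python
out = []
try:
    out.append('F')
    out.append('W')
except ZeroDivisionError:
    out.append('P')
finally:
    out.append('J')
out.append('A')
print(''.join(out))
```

Execution trace: 'F' (try body) → 'W' (try body, no exception) → 'J' (finally) → 'A' (after the try/except). Output: FWJA

Answer: FWJA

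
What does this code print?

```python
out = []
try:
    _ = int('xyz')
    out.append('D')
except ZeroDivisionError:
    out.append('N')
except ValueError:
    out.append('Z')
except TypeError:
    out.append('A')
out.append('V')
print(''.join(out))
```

Execution trace: 'Z' (except ValueError) → 'V' (after the try/except). Output: ZV

Answer: ZV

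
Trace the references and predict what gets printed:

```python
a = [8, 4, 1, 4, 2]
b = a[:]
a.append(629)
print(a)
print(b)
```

Key concept: slice [:] creates copy.
Step by step:
`a = [8, 4, 1, 4, 2]` → a = [8, 4, 1, 4, 2]
`b = a[:]` → b = [8, 4, 1, 4, 2]
`a.append(629)` → a = [8, 4, 1, 4, 2, 629]
`print(a)` → prints [8, 4, 1, 4, 2, 629]
`print(b)` → prints [8, 4, 1, 4, 2]

Answer:
[8, 4, 1, 4, 2, 629]
[8, 4, 1, 4, 2]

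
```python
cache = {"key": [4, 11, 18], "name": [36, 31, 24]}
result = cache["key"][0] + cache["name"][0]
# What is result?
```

Trace:
`cache = {"key": [4, 11, 18], "name": [36, 31, 24]}` → cache = {'key': [4, 11, 18], 'name': [36, 31, 24]}
`result = cache["key"][0] + cache["name"][0]` → result = 40
So result = 40

Answer: 40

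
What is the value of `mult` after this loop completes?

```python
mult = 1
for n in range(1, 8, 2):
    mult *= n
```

Product of 1, 3, 5, ... up to 7
`mult` takes the values: 1 → 3 → 15 → 105

Answer: 105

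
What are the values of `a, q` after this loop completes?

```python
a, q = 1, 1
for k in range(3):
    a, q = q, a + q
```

Fibonacci: after 3 iterations
`a, q` takes the values: (1, 1) → (1, 2) → (2, 3) → (3, 5)

Answer: 3, 5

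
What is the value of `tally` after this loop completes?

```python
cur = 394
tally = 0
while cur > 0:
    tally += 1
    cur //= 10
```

Count digits by repeated division by 10
`tally` takes the values: 0 → 1 → 2 → 3

Answer: 3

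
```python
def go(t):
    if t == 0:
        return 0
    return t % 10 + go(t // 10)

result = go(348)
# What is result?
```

Sum of digits of 348: 8 + 4 + 3 = 15

Answer: 15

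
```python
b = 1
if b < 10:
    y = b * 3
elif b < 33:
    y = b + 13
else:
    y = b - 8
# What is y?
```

Trace:
`b = 1` → b = 1
`if b < 10: ...` → b < 10 is True → y = 3
So y = 3

Answer: 3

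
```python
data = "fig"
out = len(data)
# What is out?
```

Trace:
`data = "fig"` → data = 'fig'
`out = len(data)` → out = 3
So out = 3

Answer: 3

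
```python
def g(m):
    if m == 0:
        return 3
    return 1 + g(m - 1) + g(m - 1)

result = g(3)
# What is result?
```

g(m) = 1 + 2·g(m-1), g(0)=3. Closed form: (3+1)·2^3 - 1 = 31.

Answer: 31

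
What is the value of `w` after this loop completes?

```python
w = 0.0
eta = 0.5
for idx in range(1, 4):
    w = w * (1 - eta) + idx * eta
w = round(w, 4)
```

Moving average with lr=0.5
`w` takes the values: 0.0 → 0.5 → 1.25 → 2.125

Answer: 2.125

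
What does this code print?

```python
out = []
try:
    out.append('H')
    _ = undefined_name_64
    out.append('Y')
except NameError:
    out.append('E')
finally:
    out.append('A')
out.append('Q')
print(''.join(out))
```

Execution trace: 'H' (try body) → 'E' (except NameError) → 'A' (finally) → 'Q' (after the try/except). Output: HEAQ

Answer: HEAQ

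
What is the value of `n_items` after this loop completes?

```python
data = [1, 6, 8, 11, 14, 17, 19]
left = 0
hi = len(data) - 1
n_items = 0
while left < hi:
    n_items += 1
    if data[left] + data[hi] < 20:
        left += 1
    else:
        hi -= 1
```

Steps to find pair summing to 20
`n_items` takes the values: 0 → 1 → 2 → 3 → 4 → 5 → 6

Answer: 6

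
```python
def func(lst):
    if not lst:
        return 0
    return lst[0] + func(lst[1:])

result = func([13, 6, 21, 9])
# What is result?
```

13 + 6 + 21 + 9 + 0 = 49

Answer: 49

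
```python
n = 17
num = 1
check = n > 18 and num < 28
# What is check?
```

Trace:
`n = 17` → n = 17
`num = 1` → num = 1
`check = n > 18 and num < 28` → check = False
So check = False

Answer: False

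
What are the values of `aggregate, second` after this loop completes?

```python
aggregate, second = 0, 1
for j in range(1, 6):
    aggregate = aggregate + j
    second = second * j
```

Sum and factorial of 1 to 5
`aggregate, second` takes the values: (0, 1) → (1, 1) → (3, 1) → (3, 2) → (6, 2) → (6, 6) → (10, 6) → (10, 24) → (15, 24) → (15, 120)

Answer: 15, 120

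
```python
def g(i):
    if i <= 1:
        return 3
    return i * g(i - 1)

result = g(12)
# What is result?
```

g(12) = 12 * 11 * 10 * 9 * 8 * 7 * 6 * 5 * 4 * 3 * 2 * 3 = 1437004800

Answer: 1437004800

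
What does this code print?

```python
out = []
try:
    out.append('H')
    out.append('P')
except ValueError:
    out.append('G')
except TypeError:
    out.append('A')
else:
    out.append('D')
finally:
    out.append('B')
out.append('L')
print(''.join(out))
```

Execution trace: 'H' (try body) → 'P' (try body, no exception) → 'D' (else) → 'B' (finally) → 'L' (after the try/except). Output: HPDBL

Answer: HPDBL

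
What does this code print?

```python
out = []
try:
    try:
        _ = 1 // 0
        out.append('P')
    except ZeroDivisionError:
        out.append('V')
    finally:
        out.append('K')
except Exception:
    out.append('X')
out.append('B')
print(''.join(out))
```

Execution trace: 'V' (inner except ZeroDivisionError) → 'K' (inner finally) → 'B' (after the try/except). Output: VKB

Answer: VKB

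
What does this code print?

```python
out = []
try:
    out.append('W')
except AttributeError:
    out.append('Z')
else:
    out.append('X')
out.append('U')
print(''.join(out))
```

Execution trace: 'W' (try body, no exception) → 'X' (else) → 'U' (after the try/except). Output: WXU

Answer: WXU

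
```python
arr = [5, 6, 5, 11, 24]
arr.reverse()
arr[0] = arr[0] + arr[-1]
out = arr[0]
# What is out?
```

Trace:
`arr = [5, 6, 5, 11, 24]` → arr = [5, 6, 5, 11, 24]
`arr.reverse()` → arr = [24, 11, 5, 6, 5]
`arr[0] = arr[0] + arr[-1]` → arr = [29, 11, 5, 6, 5]
`out = arr[0]` → out = 29
So out = 29

Answer: 29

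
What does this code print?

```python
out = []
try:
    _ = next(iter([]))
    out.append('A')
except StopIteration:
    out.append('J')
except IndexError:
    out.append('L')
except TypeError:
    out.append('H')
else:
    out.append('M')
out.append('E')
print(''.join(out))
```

Execution trace: 'J' (except StopIteration) → 'E' (after the try/except). Output: JE

Answer: JE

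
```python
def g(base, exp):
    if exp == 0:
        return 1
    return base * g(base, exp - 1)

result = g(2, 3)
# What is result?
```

g(2, 3) = 2 * 2 * 2 = 8

Answer: 8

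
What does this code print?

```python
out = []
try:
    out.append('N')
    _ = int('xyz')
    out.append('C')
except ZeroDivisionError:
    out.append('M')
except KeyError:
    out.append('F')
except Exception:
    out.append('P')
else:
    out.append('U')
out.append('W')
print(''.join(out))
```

Execution trace: 'N' (try body) → 'P' (except Exception) → 'W' (after the try/except). Output: NPW

Answer: NPW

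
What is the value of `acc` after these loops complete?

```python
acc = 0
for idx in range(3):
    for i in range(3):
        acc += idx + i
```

Sum of all idx+i for idx,i in 3x3
`acc` takes the values: 0 → 1 → 3 → 4 → 6 → 9 → 11 → 14 → 18

Answer: 18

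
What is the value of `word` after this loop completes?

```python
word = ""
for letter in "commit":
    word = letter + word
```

Reverse 'commit'
`word` takes the values: "" → "c" → "oc" → "moc" → "mmoc" → "immoc" → "timmoc"

Answer: "timmoc"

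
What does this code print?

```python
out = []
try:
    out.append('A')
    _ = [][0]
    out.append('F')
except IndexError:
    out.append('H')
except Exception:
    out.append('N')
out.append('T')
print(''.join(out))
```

Execution trace: 'A' (try body) → 'H' (except IndexError) → 'T' (after the try/except). Output: AHT

Answer: AHT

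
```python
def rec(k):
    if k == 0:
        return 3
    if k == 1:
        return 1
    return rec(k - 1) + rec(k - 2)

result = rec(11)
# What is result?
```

Build up from base cases: rec(0)=3, rec(1)=1, rec(2)=4, rec(3)=5, rec(4)=9, rec(5)=14, rec(6)=23, ..., rec(11)=254

Answer: 254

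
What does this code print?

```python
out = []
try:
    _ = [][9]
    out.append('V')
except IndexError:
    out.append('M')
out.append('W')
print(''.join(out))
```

Execution trace: 'M' (except IndexError) → 'W' (after the try/except). Output: MW

Answer: MW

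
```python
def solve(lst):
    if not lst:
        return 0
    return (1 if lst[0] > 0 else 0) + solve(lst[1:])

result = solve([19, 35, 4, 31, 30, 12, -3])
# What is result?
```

Count of positive elements in [19, 35, 4, 31, 30, 12, -3] = 6

Answer: 6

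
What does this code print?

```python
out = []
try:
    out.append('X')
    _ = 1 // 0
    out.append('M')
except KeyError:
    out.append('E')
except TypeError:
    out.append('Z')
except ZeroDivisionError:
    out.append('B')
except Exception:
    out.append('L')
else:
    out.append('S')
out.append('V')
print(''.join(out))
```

Execution trace: 'X' (try body) → 'B' (except ZeroDivisionError) → 'V' (after the try/except). Output: XBV

Answer: XBV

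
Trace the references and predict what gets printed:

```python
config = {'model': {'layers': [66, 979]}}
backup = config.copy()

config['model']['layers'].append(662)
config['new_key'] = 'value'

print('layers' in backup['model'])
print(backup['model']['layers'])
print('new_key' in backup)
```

Key concept: shallow copy gotcha with nested dict.
Step by step:
`config = {'model': {'layers': [66, 979]}}` → config = {'model': {'layers': [66, 979]}}
`backup = config.copy()` → backup = {'model': {'layers': [66, 979]}}
`config['model']['layers'].append(662)` → config = {'model': {'layers': [66, 979, 662]}}; backup = {'model': {'layers': [66, 979, 662]}}
`config['new_key'] = 'value'` → config = {'model': {'layers': [66, 979, 662]}, 'new_key': 'value'}
`print('layers' in backup['model'])` → prints True
`print(backup['model']['layers'])` → prints [66, 979, 662]
`print('new_key' in backup)` → prints False

Answer:
True
[66, 979, 662]
False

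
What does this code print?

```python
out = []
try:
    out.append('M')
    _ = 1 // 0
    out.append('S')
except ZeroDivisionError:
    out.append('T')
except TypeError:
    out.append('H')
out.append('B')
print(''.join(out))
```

Execution trace: 'M' (try body) → 'T' (except ZeroDivisionError) → 'B' (after the try/except). Output: MTB

Answer: MTB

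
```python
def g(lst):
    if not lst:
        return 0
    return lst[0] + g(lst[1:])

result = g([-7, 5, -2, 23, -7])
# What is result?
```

(-7) + 5 + (-2) + 23 + (-7) + 0 = 12

Answer: 12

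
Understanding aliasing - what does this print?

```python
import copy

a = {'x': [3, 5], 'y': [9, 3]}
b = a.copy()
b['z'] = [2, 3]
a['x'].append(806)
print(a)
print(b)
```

Key concept: shallow copy of dict with mutable values.
Step by step:
`a = {'x': [3, 5], 'y': [9, 3]}` → a = {'x': [3, 5], 'y': [9, 3]}
`b = a.copy()` → b = {'x': [3, 5], 'y': [9, 3]}
`b['z'] = [2, 3]` → b = {'x': [3, 5], 'y': [9, 3], 'z': [2, 3]}
`a['x'].append(806)` → a = {'x': [3, 5, 806], 'y': [9, 3]}; b = {'x': [3, 5, 806], 'y': [9, 3], 'z': [2, 3]}
`print(a)` → prints {'x': [3, 5, 806], 'y': [9, 3]}
`print(b)` → prints {'x': [3, 5, 806], 'y': [9, 3], 'z': [2, 3]}

Answer:
{'x': [3, 5, 806], 'y': [9, 3]}
{'x': [3, 5, 806], 'y': [9, 3], 'z': [2, 3]}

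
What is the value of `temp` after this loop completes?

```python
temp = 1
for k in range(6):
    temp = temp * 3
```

Multiply by 3, 6 times: 1 * 3^6 = 729
`temp` takes the values: 1 → 3 → 9 → 27 → 81 → 243 → 729

Answer: 729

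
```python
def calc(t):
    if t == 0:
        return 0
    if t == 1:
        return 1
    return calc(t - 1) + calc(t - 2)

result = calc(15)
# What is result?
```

Build up from base cases: calc(0)=0, calc(1)=1, calc(2)=1, calc(3)=2, calc(4)=3, calc(5)=5, calc(6)=8, ..., calc(15)=610

Answer: 610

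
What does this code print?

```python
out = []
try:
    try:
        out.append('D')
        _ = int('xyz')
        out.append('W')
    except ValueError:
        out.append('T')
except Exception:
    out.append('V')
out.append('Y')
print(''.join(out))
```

Execution trace: 'D' (inner try body) → 'T' (inner except ValueError) → 'Y' (after the try/except). Output: DTY

Answer: DTY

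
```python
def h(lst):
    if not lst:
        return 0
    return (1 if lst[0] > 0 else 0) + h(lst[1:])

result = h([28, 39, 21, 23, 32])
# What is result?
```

Count of positive elements in [28, 39, 21, 23, 32] = 5

Answer: 5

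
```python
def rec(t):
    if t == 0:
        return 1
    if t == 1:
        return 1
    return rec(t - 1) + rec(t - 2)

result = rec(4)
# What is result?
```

Build up from base cases: rec(0)=1, rec(1)=1, rec(2)=2, rec(3)=3, rec(4)=5

Answer: 5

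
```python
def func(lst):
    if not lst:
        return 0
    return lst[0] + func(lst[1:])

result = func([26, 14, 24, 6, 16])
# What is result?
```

26 + 14 + 24 + 6 + 16 + 0 = 86

Answer: 86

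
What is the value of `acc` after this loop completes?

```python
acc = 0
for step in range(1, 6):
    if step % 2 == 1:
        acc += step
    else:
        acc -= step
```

Add odd, subtract even
`acc` takes the values: 0 → 1 → -1 → 2 → -2 → 3

Answer: 3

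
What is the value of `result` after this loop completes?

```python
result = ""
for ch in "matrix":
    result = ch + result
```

Reverse 'matrix'
`result` takes the values: "" → "m" → "am" → "tam" → "rtam" → "irtam" → "xirtam"

Answer: "xirtam"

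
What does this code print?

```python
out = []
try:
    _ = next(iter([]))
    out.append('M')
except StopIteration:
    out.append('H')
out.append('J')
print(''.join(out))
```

Execution trace: 'H' (except StopIteration) → 'J' (after the try/except). Output: HJ

Answer: HJ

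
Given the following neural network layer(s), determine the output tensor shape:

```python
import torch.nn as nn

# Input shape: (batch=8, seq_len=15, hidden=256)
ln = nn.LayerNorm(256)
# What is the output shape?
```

Input: (8, 15, 256) -> Output: (8, 15, 256)

Answer: (8, 15, 256)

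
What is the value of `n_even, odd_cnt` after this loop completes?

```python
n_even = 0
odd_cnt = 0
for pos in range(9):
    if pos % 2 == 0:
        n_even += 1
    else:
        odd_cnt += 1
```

Count evens and odds in range(9)
`n_even, odd_cnt` takes the values: (0, 0) → (1, 0) → (1, 1) → (2, 1) → (2, 2) → (3, 2) → (3, 3) → (4, 3) → (4, 4) → (5, 4)

Answer: 5, 4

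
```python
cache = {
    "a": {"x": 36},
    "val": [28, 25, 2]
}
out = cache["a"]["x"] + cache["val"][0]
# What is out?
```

Trace:
`cache = { ...` → cache = {'a': {'x': 36}, 'val': [28, 25, 2]}
`out = cache["a"]["x"] + cache["val"][0]` → out = 64
So out = 64

Answer: 64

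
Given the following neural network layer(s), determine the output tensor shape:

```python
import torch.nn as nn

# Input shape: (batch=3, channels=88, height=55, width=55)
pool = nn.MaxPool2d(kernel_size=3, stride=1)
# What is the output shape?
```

Input: (3, 88, 55, 55) -> Output: (3, 88, 53, 53)

Answer: (3, 88, 53, 53)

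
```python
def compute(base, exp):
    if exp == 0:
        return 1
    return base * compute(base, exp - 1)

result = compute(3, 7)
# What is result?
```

compute(3, 7) = 3 * 3 * 3 * 3 * 3 * 3 * 3 = 2187

Answer: 2187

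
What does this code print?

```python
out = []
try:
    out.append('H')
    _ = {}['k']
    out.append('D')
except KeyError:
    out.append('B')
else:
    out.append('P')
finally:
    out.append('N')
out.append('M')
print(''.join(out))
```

Execution trace: 'H' (try body) → 'B' (except KeyError) → 'N' (finally) → 'M' (after the try/except). Output: HBNM

Answer: HBNM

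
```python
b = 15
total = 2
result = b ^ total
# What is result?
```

Trace:
`b = 15` → b = 15
`total = 2` → total = 2
`result = b ^ total` → result = 13
So result = 13

Answer: 13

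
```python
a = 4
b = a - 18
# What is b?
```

Trace:
`a = 4` → a = 4
`b = a - 18` → b = -14
So b = -14

Answer: -14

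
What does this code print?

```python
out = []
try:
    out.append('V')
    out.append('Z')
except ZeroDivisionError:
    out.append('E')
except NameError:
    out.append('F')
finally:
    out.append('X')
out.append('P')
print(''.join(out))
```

Execution trace: 'V' (try body) → 'Z' (try body, no exception) → 'X' (finally) → 'P' (after the try/except). Output: VZXP

Answer: VZXP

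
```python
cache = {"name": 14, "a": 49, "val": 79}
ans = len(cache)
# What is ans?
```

Trace:
`cache = {"name": 14, "a": 49, "val": 79}` → cache = {'name': 14, 'a': 49, 'val': 79}
`ans = len(cache)` → ans = 3
So ans = 3

Answer: 3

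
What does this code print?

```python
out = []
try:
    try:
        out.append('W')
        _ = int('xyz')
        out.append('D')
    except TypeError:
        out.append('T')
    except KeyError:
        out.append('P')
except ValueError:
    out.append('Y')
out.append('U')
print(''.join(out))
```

Execution trace: 'W' (try body) → 'Y' (outer except ValueError) → 'U' (after the try/except). Output: WYU

Answer: WYU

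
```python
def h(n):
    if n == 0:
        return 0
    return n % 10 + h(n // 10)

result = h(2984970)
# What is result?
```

Sum of digits of 2984970: 0 + 7 + 9 + 4 + 8 + 9 + 2 = 39

Answer: 39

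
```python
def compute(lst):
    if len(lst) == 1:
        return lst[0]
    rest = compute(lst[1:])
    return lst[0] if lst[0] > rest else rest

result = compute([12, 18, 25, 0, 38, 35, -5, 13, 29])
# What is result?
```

Recursive max over [12, 18, 25, 0, 38, 35, -5, 13, 29] = 38

Answer: 38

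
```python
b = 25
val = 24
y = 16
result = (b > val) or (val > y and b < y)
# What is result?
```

Trace:
`b = 25` → b = 25
`val = 24` → val = 24
`y = 16` → y = 16
`result = (b > val) or (val > y and b < y)` → result = True
So result = True

Answer: True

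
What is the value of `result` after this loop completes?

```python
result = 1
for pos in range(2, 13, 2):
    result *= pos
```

Product of even numbers 2 to 12
`result` takes the values: 1 → 2 → 8 → 48 → 384 → 3840 → 46080

Answer: 46080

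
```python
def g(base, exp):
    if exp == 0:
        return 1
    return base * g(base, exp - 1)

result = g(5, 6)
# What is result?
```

g(5, 6) = 5 * 5 * 5 * 5 * 5 * 5 = 15625

Answer: 15625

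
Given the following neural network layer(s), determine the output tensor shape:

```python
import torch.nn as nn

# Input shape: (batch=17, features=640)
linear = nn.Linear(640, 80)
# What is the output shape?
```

Input: (17, 640) -> Output: (17, 80)

Answer: (17, 80)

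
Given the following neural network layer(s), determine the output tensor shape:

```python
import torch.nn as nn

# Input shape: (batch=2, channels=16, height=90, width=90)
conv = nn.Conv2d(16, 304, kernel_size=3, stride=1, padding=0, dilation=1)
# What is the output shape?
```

Input: (2, 16, 90, 90) -> Output: (2, 304, 88, 88)

Answer: (2, 304, 88, 88)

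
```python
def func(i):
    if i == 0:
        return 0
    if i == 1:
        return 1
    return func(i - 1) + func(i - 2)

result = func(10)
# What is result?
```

Build up from base cases: func(0)=0, func(1)=1, func(2)=1, func(3)=2, func(4)=3, func(5)=5, func(6)=8, ..., func(10)=55

Answer: 55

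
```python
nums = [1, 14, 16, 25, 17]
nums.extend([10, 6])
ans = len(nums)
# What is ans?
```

Trace:
`nums = [1, 14, 16, 25, 17]` → nums = [1, 14, 16, 25, 17]
`nums.extend([10, 6])` → nums = [1, 14, 16, 25, 17, 10, 6]
`ans = len(nums)` → ans = 7
So ans = 7

Answer: 7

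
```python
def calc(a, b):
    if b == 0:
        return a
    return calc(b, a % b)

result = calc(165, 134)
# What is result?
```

calc(165, 134) -> calc(134, 31) -> calc(31, 10) -> calc(10, 1) -> calc(1, 0) -> 1

Answer: 1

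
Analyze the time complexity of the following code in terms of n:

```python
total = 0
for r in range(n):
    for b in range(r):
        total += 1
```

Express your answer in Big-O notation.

Each loop level contributes: n × n. Multiplying the contributions gives O(n^2).

Answer: O(n^2)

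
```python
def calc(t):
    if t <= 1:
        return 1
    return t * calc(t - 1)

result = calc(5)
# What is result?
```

calc(5) = 5 * 4 * 3 * 2 * 1 = 120

Answer: 120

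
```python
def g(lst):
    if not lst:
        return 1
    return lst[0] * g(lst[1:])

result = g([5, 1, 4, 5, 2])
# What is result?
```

Product over [5, 1, 4, 5, 2] = 5 * 1 * 4 * 5 * 2 = 200

Answer: 200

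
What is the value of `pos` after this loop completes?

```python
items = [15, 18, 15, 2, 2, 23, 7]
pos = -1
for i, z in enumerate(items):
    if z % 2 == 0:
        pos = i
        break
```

First even number index in [15, 18, 15, 2, 2, 23, 7]
`pos` takes the values: -1 → 1

Answer: 1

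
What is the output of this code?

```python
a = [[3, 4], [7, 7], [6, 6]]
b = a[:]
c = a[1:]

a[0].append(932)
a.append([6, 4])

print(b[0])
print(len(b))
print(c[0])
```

Key concept: slice with nested mutation.
Step by step:
`a = [[3, 4], [7, 7], [6, 6]]` → a = [[3, 4], [7, 7], [6, 6]]
`b = a[:]` → b = [[3, 4], [7, 7], [6, 6]]
`c = a[1:]` → c = [[7, 7], [6, 6]]
`a[0].append(932)` → a = [[3, 4, 932], [7, 7], [6, 6]]; b = [[3, 4, 932], [7, 7], [6, 6]]
`a.append([6, 4])` → a = [[3, 4, 932], [7, 7], [6, 6], [6, 4]]
`print(b[0])` → prints [3, 4, 932]
`print(len(b))` → prints 3
`print(c[0])` → prints [7, 7]

Answer:
[3, 4, 932]
3
[7, 7]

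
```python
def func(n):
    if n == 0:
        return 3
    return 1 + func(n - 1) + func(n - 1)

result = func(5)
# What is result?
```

func(n) = 1 + 2·func(n-1), func(0)=3. Closed form: (3+1)·2^5 - 1 = 127.

Answer: 127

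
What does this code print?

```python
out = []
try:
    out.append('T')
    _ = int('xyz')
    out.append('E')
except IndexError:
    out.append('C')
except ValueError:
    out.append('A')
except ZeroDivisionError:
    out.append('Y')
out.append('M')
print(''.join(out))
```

Execution trace: 'T' (try body) → 'A' (except ValueError) → 'M' (after the try/except). Output: TAM

Answer: TAM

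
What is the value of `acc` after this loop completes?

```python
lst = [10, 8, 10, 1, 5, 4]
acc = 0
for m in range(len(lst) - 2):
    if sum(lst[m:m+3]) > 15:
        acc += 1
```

Count windows with sum > 15
`acc` takes the values: 0 → 1 → 2 → 3

Answer: 3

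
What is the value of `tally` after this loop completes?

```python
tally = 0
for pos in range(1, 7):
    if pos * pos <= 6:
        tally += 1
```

Count numbers where pos² ≤ 6
`tally` takes the values: 0 → 1 → 2

Answer: 2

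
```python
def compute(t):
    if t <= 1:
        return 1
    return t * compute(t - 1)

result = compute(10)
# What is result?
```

compute(10) = 10 * 9 * 8 * 7 * 6 * 5 * 4 * 3 * 2 * 1 = 3628800

Answer: 3628800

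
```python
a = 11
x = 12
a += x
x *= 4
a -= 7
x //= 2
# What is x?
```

Trace:
`a = 11` → a = 11
`x = 12` → x = 12
`a += x` → a = 23
`x *= 4` → x = 48
`a -= 7` → a = 16
`x //= 2` → x = 24
So x = 24

Answer: 24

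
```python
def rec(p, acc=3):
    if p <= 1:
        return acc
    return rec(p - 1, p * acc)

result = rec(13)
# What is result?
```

Accumulator trace (n, acc): (13, 3) -> (12, 39) -> (11, 468) -> (10, 5148) -> (9, 51480) -> (8, 463320) -> (7, 3706560) -> (6, 25945920) -> (5, 155675520) -> (4, 778377600) -> (3, 3113510400) -> (2, 9340531200) -> (1, 18681062400) -> return 18681062400

Answer: 18681062400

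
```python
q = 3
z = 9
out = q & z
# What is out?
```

Trace:
`q = 3` → q = 3
`z = 9` → z = 9
`out = q & z` → out = 1
So out = 1

Answer: 1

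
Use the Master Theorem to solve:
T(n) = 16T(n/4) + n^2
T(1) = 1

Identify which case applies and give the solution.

a=16, b=4, f(n)=n^2. log_4(16) = 2. Since c=2 = 2, Case 2 applies: T(n) = Θ(n^log_b(a) · log n) = O(n^2 log n).

Answer: O(n^2 log n) - Case 2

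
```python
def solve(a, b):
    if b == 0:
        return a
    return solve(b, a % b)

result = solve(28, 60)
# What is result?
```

solve(28, 60) -> solve(60, 28) -> solve(28, 4) -> solve(4, 0) -> 4

Answer: 4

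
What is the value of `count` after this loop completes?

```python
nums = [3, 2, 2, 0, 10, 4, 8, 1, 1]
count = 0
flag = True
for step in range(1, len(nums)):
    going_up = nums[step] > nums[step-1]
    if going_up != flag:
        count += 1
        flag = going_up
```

Count direction changes in [3, 2, 2, 0, 10, 4, 8, 1, 1]
`count` takes the values: 0 → 1 → 2 → 3 → 4 → 5

Answer: 5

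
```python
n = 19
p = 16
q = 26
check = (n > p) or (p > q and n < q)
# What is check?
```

Trace:
`n = 19` → n = 19
`p = 16` → p = 16
`q = 26` → q = 26
`check = (n > p) or (p > q and n < q)` → check = True
So check = True

Answer: True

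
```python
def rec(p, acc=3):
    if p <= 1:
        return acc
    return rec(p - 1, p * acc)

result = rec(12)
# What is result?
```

Accumulator trace (n, acc): (12, 3) -> (11, 36) -> (10, 396) -> (9, 3960) -> (8, 35640) -> (7, 285120) -> (6, 1995840) -> (5, 11975040) -> (4, 59875200) -> (3, 239500800) -> (2, 718502400) -> (1, 1437004800) -> return 1437004800

Answer: 1437004800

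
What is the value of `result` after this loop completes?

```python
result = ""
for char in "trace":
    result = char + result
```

Reverse 'trace'
`result` takes the values: "" → "t" → "rt" → "art" → "cart" → "ecart"

Answer: "ecart"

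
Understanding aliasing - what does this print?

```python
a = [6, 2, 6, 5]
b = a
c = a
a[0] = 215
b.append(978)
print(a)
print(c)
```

Key concept: multiple aliases.
Step by step:
`a = [6, 2, 6, 5]` → a = [6, 2, 6, 5]
`b = a` → b = [6, 2, 6, 5] (same object as a)
`c = a` → c = [6, 2, 6, 5] (same object as a, b)
`a[0] = 215` → a = [215, 2, 6, 5] (same object as b, c); b = [215, 2, 6, 5] (same object as a, c); c = [215, 2, 6, 5] (same object as a, b)
`b.append(978)` → a = [215, 2, 6, 5, 978] (same object as b, c); b = [215, 2, 6, 5, 978] (same object as a, c); c = [215, 2, 6, 5, 978] (same object as a, b)
`print(a)` → prints [215, 2, 6, 5, 978]
`print(c)` → prints [215, 2, 6, 5, 978]

Answer:
[215, 2, 6, 5, 978]
[215, 2, 6, 5, 978]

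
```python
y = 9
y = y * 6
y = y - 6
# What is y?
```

Trace:
`y = 9` → y = 9
`y = y * 6` → y = 54
`y = y - 6` → y = 48
So y = 48

Answer: 48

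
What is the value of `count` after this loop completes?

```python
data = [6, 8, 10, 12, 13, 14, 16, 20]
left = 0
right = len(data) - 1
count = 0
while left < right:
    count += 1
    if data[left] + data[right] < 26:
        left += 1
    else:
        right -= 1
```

Steps to find pair summing to 26
`count` takes the values: 0 → 1 → 2 → 3 → 4 → 5 → 6 → 7

Answer: 7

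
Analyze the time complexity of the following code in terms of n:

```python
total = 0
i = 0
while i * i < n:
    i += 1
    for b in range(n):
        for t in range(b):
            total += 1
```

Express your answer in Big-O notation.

Each loop level contributes: √n × n × n. Multiplying the contributions gives O(n^2√n).

Answer: O(n^2√n)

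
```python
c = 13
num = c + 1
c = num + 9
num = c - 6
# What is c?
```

Trace:
`c = 13` → c = 13
`num = c + 1` → num = 14
`c = num + 9` → c = 23
`num = c - 6` → num = 17
So c = 23

Answer: 23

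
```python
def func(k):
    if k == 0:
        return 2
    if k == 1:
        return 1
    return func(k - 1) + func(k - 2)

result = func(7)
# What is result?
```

Build up from base cases: func(0)=2, func(1)=1, func(2)=3, func(3)=4, func(4)=7, func(5)=11, func(6)=18, ..., func(7)=29

Answer: 29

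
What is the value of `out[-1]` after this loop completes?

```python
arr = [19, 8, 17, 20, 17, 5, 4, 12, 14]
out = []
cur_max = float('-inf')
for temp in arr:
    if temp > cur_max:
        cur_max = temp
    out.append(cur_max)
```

Running max ends at 20
`out` takes the values: [] → [19] → [19, 19] → [19, 19, 19] → [19, 19, 19, 20] → [19, 19, 19, 20, 20] → [19, 19, 19, 20, 20, 20] → [19, 19, 19, 20, 20, 20, 20] → [19, 19, 19, 20, 20, 20, 20, 20] → [19, 19, 19, 20, 20, 20, 20, 20, 20]
So `out[-1]` = 20

Answer: 20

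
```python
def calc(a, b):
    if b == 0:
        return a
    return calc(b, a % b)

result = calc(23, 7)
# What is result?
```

calc(23, 7) -> calc(7, 2) -> calc(2, 1) -> calc(1, 0) -> 1

Answer: 1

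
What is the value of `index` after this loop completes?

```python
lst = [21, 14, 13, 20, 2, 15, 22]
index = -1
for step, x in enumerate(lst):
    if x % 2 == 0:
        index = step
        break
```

First even number index in [21, 14, 13, 20, 2, 15, 22]
`index` takes the values: -1 → 1

Answer: 1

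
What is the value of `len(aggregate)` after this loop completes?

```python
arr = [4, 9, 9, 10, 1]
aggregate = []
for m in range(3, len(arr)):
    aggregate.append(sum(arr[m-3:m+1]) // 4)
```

Number of 4-element averages
`aggregate` takes the values: [] → [8] → [8, 7]
So `len(aggregate)` = 2

Answer: 2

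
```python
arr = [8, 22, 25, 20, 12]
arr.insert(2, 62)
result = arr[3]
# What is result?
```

Trace:
`arr = [8, 22, 25, 20, 12]` → arr = [8, 22, 25, 20, 12]
`arr.insert(2, 62)` → arr = [8, 22, 62, 25, 20, 12]
`result = arr[3]` → result = 25
So result = 25

Answer: 25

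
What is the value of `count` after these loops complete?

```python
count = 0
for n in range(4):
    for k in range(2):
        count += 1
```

4 * 2 = 8
`count` takes the values: 0 → 1 → 2 → 3 → 4 → 5 → 6 → 7 → 8

Answer: 8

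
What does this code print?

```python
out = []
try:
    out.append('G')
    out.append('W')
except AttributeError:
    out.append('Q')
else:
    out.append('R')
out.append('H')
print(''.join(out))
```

Execution trace: 'G' (try body) → 'W' (try body, no exception) → 'R' (else) → 'H' (after the try/except). Output: GWRH

Answer: GWRH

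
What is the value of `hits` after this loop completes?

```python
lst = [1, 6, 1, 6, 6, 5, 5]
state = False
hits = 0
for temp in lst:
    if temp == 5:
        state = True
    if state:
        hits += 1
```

Count elements after first 5 in [1, 6, 1, 6, 6, 5, 5]
`hits` takes the values: 0 → 1 → 2

Answer: 2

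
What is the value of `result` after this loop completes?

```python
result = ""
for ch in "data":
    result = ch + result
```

Reverse 'data'
`result` takes the values: "" → "d" → "ad" → "tad" → "atad"

Answer: "atad"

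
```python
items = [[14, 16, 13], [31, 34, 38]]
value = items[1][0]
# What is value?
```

Trace:
`items = [[14, 16, 13], [31, 34, 38]]` → items = [[14, 16, 13], [31, 34, 38]]
`value = items[1][0]` → value = 31
So value = 31

Answer: 31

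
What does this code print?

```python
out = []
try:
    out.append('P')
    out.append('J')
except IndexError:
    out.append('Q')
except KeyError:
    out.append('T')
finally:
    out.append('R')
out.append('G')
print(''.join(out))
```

Execution trace: 'P' (try body) → 'J' (try body, no exception) → 'R' (finally) → 'G' (after the try/except). Output: PJRG

Answer: PJRG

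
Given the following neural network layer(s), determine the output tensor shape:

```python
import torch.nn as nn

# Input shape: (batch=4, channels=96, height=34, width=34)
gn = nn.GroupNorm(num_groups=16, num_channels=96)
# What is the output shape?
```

Input: (4, 96, 34, 34) -> Output: (4, 96, 34, 34)

Answer: (4, 96, 34, 34)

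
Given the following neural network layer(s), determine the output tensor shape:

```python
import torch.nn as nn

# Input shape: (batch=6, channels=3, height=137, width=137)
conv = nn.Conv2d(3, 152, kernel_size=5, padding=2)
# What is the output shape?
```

Input: (6, 3, 137, 137) -> Output: (6, 152, 137, 137)

Answer: (6, 152, 137, 137)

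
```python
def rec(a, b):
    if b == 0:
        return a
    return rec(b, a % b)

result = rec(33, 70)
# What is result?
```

rec(33, 70) -> rec(70, 33) -> rec(33, 4) -> rec(4, 1) -> rec(1, 0) -> 1

Answer: 1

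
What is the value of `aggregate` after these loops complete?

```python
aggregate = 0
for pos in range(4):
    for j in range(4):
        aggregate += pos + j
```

Sum of all pos+j for pos,j in 4x4
`aggregate` takes the values: 0 → 1 → 3 → 6 → 7 → 9 → 12 → 16 → 18 → 21 → 25 → 30 → 33 → 37 → 42 → 48

Answer: 48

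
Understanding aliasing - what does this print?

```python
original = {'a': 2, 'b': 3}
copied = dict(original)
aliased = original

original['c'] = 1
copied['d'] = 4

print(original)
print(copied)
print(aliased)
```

Key concept: dict() creates copy, assignment creates alias.
Step by step:
`original = {'a': 2, 'b': 3}` → original = {'a': 2, 'b': 3}
`copied = dict(original)` → copied = {'a': 2, 'b': 3}
`aliased = original` → aliased = {'a': 2, 'b': 3} (same object as original)
`original['c'] = 1` → original = {'a': 2, 'b': 3, 'c': 1} (same object as aliased); aliased = {'a': 2, 'b': 3, 'c': 1} (same object as original)
`copied['d'] = 4` → copied = {'a': 2, 'b': 3, 'd': 4}
`print(original)` → prints {'a': 2, 'b': 3, 'c': 1}
`print(copied)` → prints {'a': 2, 'b': 3, 'd': 4}
`print(aliased)` → prints {'a': 2, 'b': 3, 'c': 1}

Answer:
{'a': 2, 'b': 3, 'c': 1}
{'a': 2, 'b': 3, 'd': 4}
{'a': 2, 'b': 3, 'c': 1}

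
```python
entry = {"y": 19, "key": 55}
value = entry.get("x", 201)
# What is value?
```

Trace:
`entry = {"y": 19, "key": 55}` → entry = {'y': 19, 'key': 55}
`value = entry.get("x", 201)` → value = 201
So value = 201

Answer: 201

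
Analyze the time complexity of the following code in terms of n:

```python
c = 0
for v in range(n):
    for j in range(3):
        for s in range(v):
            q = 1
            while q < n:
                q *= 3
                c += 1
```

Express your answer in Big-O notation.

Each loop level contributes: n × 1 × n × log n. Multiplying the contributions gives O(n^2 log n).

Answer: O(n^2 log n)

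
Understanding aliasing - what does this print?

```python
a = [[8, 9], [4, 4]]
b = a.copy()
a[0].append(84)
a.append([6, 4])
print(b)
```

Key concept: shallow copy with nested lists.
Step by step:
`a = [[8, 9], [4, 4]]` → a = [[8, 9], [4, 4]]
`b = a.copy()` → b = [[8, 9], [4, 4]]
`a[0].append(84)` → a = [[8, 9, 84], [4, 4]]; b = [[8, 9, 84], [4, 4]]
`a.append([6, 4])` → a = [[8, 9, 84], [4, 4], [6, 4]]
`print(b)` → prints [[8, 9, 84], [4, 4]]

Answer: [[8, 9, 84], [4, 4]]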